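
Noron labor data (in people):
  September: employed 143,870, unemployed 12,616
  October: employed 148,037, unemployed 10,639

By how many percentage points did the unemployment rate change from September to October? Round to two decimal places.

September: labor force = 143,870 + 12,616 = 156,486; u = 12,616/156,486 = 8.06%.
October: labor force = 148,037 + 10,639 = 158,676; u = 10,639/158,676 = 6.70%.
Change = 6.70% − 8.06% = −1.36 pp.

The unemployment rate changed by −1.36 percentage points.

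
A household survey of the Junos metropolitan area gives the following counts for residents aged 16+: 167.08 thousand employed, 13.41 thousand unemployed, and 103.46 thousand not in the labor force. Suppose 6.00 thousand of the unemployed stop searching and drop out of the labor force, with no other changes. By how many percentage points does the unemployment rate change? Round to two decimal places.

The unemployment rate changes by −3.18 percentage points.

Initially, labor force = 167.08 + 13.41 = 180.49 thousand, so u = 13.41/180.49 = 7.43%.
After the change, unemployed and labor force both fall by 6.00 → E = 167.08, U = 7.41, labor force = 174.49 thousand.
New unemployment rate = 7.41 / 174.49 = 4.25%.
Change = 4.25% − 7.43% = −3.18 percentage points.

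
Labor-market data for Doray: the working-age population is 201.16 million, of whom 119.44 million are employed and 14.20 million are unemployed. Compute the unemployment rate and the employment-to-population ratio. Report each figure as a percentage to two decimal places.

Unemployment rate ≈ 10.63%; employment-population ratio ≈ 59.38%.

Labor force = employed + unemployed = 119.44 + 14.20 = 133.64 million.
Unemployment rate = 14.20 / 133.64 = 10.63%.
Employment-population ratio = 119.44 / 201.16 = 59.38%.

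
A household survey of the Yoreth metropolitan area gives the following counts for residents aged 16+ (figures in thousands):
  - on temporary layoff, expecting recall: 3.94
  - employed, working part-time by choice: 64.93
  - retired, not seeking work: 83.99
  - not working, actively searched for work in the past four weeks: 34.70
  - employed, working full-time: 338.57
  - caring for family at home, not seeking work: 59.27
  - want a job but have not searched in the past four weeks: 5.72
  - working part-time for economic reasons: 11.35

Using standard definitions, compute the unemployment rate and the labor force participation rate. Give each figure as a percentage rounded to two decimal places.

Employed = 64.93 + 338.57 + 11.35 = 414.85 thousand (anyone who worked, including part-time for economic reasons, counts as employed).
Unemployed = 3.94 + 34.70 = 38.64 thousand (jobless and actively searching, or on temporary layoff).
Labor force = 414.85 + 38.64 = 453.49 thousand.
Not in labor force = 83.99 + 59.27 + 5.72 = 148.98 thousand (those not working and not actively searching are outside the labor force — including those who want a job but have given up searching).
Civilian working-age population = 453.49 + 148.98 = 602.47 thousand.
Unemployment rate = 38.64 / 453.49 = 8.52%.
Labor force participation rate = 453.49 / 602.47 = 75.27%.

Unemployment rate ≈ 8.52%; labor force participation rate ≈ 75.27%.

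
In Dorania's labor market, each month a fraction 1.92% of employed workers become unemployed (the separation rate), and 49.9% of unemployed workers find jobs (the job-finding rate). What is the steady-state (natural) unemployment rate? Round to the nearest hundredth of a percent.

At steady state the flows balance: s·E = f·U, so U/(E+U) = s/(s+f).
u* = 1.92 / (1.92 + 49.9) = 1.92 / 51.82 = 3.71%.

Steady-state unemployment rate ≈ 3.71%.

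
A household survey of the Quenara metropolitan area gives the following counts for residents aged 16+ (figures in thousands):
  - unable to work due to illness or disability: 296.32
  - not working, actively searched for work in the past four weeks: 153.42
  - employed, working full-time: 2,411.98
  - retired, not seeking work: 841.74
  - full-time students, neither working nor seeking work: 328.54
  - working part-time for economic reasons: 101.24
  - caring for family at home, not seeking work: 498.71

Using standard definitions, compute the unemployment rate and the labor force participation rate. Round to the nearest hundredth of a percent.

Employed = 2,411.98 + 101.24 = 2,513.22 thousand (anyone who worked, including part-time for economic reasons, counts as employed).
Unemployed = 153.42 thousand.
Labor force = 2,513.22 + 153.42 = 2,666.64 thousand.
Not in labor force = 296.32 + 841.74 + 328.54 + 498.71 = 1,965.31 thousand (those not working and not actively searching are outside the labor force).
Civilian working-age population = 2,666.64 + 1,965.31 = 4,631.95 thousand.
Unemployment rate = 153.42 / 2,666.64 = 5.75%.
Labor force participation rate = 2,666.64 / 4,631.95 = 57.57%.

Unemployment rate ≈ 5.75%; labor force participation rate ≈ 57.57%.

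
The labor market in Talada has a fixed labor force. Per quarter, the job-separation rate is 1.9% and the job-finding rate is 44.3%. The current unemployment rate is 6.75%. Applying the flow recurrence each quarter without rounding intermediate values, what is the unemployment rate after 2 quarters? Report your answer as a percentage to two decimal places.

Unemployment rate after two quarters ≈ 4.88%.

With a fixed labor force, u_{t+1} = u_t + s·(1−u_t) − f·u_t = u_t·(1−s−f) + s.
Here 1−s−f = 0.538 and s = 0.019.
u_1 = 0.067500 × 0.538 + 0.019 = 0.055315.
u_2 = 0.055315 × 0.538 + 0.019 = 0.048759.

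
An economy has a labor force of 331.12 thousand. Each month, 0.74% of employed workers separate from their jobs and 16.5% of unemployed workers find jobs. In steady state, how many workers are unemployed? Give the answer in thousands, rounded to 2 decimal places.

Steady-state unemployment rate u* = s/(s+f) = 0.74/(0.74+16.5) = 0.042923.
Unemployed = u* × labor force = 0.042923 × 331.12 ≈ 14.21 thousand.

About 14.21 thousand are unemployed in steady state.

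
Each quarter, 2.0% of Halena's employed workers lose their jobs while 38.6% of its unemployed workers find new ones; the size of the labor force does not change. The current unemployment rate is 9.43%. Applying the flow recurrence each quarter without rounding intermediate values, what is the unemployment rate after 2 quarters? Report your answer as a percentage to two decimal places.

Unemployment rate after two quarters ≈ 6.52%.

With a fixed labor force, u_{t+1} = u_t + s·(1−u_t) − f·u_t = u_t·(1−s−f) + s.
Here 1−s−f = 0.594 and s = 0.020.
u_1 = 0.094300 × 0.594 + 0.020 = 0.076014.
u_2 = 0.076014 × 0.594 + 0.020 = 0.065152.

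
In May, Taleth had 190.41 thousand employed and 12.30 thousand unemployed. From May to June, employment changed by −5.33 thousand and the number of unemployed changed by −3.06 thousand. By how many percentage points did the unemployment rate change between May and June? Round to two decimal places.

May: labor force = 190.41 + 12.30 = 202.71; u = 12.30/202.71 = 6.07%.
June: labor force = 185.08 + 9.24 = 194.32; u = 9.24/194.32 = 4.76%.
Change = 4.76% − 6.07% = −1.31 pp.

The unemployment rate changed by −1.31 percentage points.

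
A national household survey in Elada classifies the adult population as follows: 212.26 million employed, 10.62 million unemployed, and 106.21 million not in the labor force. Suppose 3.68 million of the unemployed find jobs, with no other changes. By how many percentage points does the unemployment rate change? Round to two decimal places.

Initially, labor force = 212.26 + 10.62 = 222.88 million, so u = 10.62/222.88 = 4.76%.
After the change, unemployed falls and employed rises by 3.68; labor force unchanged → E = 215.94, U = 6.94, labor force = 222.88 million.
New unemployment rate = 6.94 / 222.88 = 3.11%.
Change = 3.11% − 4.76% = −1.65 percentage points.

The unemployment rate changes by −1.65 percentage points.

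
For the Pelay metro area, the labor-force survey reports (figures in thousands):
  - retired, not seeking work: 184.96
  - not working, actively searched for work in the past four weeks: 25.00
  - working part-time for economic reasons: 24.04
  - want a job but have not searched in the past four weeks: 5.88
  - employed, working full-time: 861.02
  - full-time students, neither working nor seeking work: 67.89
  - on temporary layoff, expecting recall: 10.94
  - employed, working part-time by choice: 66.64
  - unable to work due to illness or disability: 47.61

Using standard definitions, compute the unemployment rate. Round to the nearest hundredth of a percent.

Employed = 24.04 + 861.02 + 66.64 = 951.70 thousand (anyone who worked, including part-time for economic reasons, counts as employed).
Unemployed = 25.00 + 10.94 = 35.94 thousand (jobless and actively searching, or on temporary layoff).
Labor force = 951.70 + 35.94 = 987.64 thousand.
Unemployment rate = 35.94 / 987.64 = 3.64%.

Unemployment rate ≈ 3.64%.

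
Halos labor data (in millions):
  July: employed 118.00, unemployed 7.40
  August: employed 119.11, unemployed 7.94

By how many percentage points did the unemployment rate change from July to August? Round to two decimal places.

The unemployment rate changed by +0.35 percentage points.

July: labor force = 118.00 + 7.40 = 125.40; u = 7.40/125.40 = 5.90%.
August: labor force = 119.11 + 7.94 = 127.05; u = 7.94/127.05 = 6.25%.
Change = 6.25% − 5.90% = +0.35 pp.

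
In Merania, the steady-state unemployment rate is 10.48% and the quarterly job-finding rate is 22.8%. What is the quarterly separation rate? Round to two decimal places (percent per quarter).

Separation rate ≈ 2.67% per quarter.

From u* = s/(s+f): s = u·f/(1−u).
s = 0.1048 × 22.8 / (1 − 0.1048) = 2.3894 / 0.8952 ≈ 2.67% per quarter.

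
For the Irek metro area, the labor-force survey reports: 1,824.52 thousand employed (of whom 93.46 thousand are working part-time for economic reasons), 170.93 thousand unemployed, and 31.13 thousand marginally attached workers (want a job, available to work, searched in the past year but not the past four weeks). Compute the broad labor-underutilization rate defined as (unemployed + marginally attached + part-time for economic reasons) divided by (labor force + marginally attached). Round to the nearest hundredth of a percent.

Labor force = 1,824.52 + 170.93 = 1,995.45 thousand.
Numerator = 170.93 + 31.13 + 93.46 = 295.52 thousand.
Denominator = 1,995.45 + 31.13 = 2,026.58 thousand.
Broad rate = 295.52 / 2,026.58 = 14.58%.

Broad underutilization rate ≈ 14.58%.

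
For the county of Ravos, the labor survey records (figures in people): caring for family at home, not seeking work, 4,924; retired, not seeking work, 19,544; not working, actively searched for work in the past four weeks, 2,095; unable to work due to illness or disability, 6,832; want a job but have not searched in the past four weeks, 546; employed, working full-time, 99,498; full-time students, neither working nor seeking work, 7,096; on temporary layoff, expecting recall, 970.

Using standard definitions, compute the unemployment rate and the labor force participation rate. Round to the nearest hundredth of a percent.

Employed = 99,498.
Unemployed = 2,095 + 970 = 3,065 (jobless and actively searching, or on temporary layoff).
Labor force = 99,498 + 3,065 = 102,563.
Not in labor force = 4,924 + 19,544 + 6,832 + 546 + 7,096 = 38,942 (those not working and not actively searching are outside the labor force — including those who want a job but have given up searching).
Civilian working-age population = 102,563 + 38,942 = 141,505.
Unemployment rate = 3,065 / 102,563 = 2.99%.
Labor force participation rate = 102,563 / 141,505 = 72.48%.

Unemployment rate ≈ 2.99%; labor force participation rate ≈ 72.48%.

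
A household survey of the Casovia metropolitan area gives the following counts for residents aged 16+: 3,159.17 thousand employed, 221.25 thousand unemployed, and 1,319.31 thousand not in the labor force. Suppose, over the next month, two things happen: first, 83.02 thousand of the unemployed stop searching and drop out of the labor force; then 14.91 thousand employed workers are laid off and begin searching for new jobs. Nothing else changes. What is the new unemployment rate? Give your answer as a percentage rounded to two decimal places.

Initially, labor force = 3,159.17 + 221.25 = 3,380.42 thousand, so u = 221.25/3,380.42 = 6.55%.
After the first change, unemployed and labor force both fall by 83.02 → E = 3,159.17, U = 138.23, labor force = 3,297.40 thousand.
After the second change, employed falls and unemployed rises by 14.91; labor force unchanged → E = 3,144.26, U = 153.14, labor force = 3,297.40 thousand.
New unemployment rate = 153.14 / 3,297.40 = 4.64%.

New unemployment rate ≈ 4.64%.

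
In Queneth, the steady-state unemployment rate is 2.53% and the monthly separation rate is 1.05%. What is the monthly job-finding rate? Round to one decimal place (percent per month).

Job-finding rate ≈ 40.5% per month.

From u* = s/(s+f): f = s·(1−u)/u.
f = 1.05 × (1 − 0.0253) / 0.0253 = 1.0234 / 0.0253 ≈ 40.5% per month.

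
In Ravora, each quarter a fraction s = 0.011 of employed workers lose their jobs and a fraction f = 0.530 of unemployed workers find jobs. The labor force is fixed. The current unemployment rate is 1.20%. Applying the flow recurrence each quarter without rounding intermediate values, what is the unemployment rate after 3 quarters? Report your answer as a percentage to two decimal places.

Unemployment rate after three quarters ≈ 1.95%.

With a fixed labor force, u_{t+1} = u_t + s·(1−u_t) − f·u_t = u_t·(1−s−f) + s.
Here 1−s−f = 0.459 and s = 0.011.
u_1 = 0.012000 × 0.459 + 0.011 = 0.016508.
u_2 = 0.016508 × 0.459 + 0.011 = 0.018577.
u_3 = 0.018577 × 0.459 + 0.011 = 0.019527.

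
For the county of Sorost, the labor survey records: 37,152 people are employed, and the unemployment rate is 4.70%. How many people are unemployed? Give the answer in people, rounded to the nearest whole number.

Let U be the number unemployed. The labor force is E + U, and U/(E+U) = 0.0470.
So U = 0.0470 × 37,152 / (1 − 0.0470) = 1746.14 / 0.9530 ≈ 1,832.

About 1,832 are unemployed.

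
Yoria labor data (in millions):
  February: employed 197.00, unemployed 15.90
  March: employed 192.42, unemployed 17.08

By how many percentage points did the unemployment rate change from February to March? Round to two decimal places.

The unemployment rate changed by +0.68 percentage points.

February: labor force = 197.00 + 15.90 = 212.90; u = 15.90/212.90 = 7.47%.
March: labor force = 192.42 + 17.08 = 209.50; u = 17.08/209.50 = 8.15%.
Change = 8.15% − 7.47% = +0.68 pp.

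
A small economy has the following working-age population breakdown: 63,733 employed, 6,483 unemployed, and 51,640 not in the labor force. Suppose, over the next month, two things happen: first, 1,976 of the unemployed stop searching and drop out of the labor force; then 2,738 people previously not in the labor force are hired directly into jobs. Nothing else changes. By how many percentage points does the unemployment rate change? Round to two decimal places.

Initially, labor force = 63,733 + 6,483 = 70,216, so u = 6,483/70,216 = 9.23%.
After the first change, unemployed and labor force both fall by 1,976 → E = 63,733, U = 4,507, labor force = 68,240.
After the second change, employed and labor force both rise by 2,738; unemployed unchanged → E = 66,471, U = 4,507, labor force = 70,978.
New unemployment rate = 4,507 / 70,978 = 6.35%.
Change = 6.35% − 9.23% = −2.88 percentage points.

The unemployment rate changes by −2.88 percentage points.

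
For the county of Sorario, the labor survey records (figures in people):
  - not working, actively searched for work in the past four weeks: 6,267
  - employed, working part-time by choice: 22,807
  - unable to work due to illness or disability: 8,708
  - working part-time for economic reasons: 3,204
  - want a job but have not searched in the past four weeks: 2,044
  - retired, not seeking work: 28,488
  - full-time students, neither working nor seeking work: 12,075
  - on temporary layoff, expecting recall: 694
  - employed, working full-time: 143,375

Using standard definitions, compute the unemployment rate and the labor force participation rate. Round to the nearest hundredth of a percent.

Unemployment rate ≈ 3.95%; labor force participation rate ≈ 77.46%.

Employed = 22,807 + 3,204 + 143,375 = 169,386 (anyone who worked, including part-time for economic reasons, counts as employed).
Unemployed = 6,267 + 694 = 6,961 (jobless and actively searching, or on temporary layoff).
Labor force = 169,386 + 6,961 = 176,347.
Not in labor force = 8,708 + 2,044 + 28,488 + 12,075 = 51,315 (those not working and not actively searching are outside the labor force — including those who want a job but have given up searching).
Civilian working-age population = 176,347 + 51,315 = 227,662.
Unemployment rate = 6,961 / 176,347 = 3.95%.
Labor force participation rate = 176,347 / 227,662 = 77.46%.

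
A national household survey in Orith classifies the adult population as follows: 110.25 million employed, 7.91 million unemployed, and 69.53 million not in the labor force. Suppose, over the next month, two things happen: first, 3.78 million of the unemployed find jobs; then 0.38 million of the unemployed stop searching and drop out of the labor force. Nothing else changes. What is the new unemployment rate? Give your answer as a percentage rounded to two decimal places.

New unemployment rate ≈ 3.18%.

Initially, labor force = 110.25 + 7.91 = 118.16 million, so u = 7.91/118.16 = 6.69%.
After the first change, unemployed falls and employed rises by 3.78; labor force unchanged → E = 114.03, U = 4.13, labor force = 118.16 million.
After the second change, unemployed and labor force both fall by 0.38 → E = 114.03, U = 3.75, labor force = 117.78 million.
New unemployment rate = 3.75 / 117.78 = 3.18%.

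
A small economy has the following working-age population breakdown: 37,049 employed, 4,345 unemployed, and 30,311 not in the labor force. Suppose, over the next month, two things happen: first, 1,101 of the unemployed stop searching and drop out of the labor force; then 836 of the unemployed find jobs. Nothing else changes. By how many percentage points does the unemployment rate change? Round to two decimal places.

Initially, labor force = 37,049 + 4,345 = 41,394, so u = 4,345/41,394 = 10.50%.
After the first change, unemployed and labor force both fall by 1,101 → E = 37,049, U = 3,244, labor force = 40,293.
After the second change, unemployed falls and employed rises by 836; labor force unchanged → E = 37,885, U = 2,408, labor force = 40,293.
New unemployment rate = 2,408 / 40,293 = 5.98%.
Change = 5.98% − 10.50% = −4.52 percentage points.

The unemployment rate changes by −4.52 percentage points.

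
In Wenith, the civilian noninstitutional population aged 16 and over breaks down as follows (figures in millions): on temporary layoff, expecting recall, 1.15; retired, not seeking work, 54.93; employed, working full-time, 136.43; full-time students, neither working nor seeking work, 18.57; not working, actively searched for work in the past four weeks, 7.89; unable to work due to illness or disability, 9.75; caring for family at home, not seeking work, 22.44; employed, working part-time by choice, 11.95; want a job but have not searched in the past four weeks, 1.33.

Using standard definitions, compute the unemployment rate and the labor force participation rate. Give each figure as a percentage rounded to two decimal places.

Employed = 136.43 + 11.95 = 148.38 million.
Unemployed = 1.15 + 7.89 = 9.04 million (jobless and actively searching, or on temporary layoff).
Labor force = 148.38 + 9.04 = 157.42 million.
Not in labor force = 54.93 + 18.57 + 9.75 + 22.44 + 1.33 = 107.02 million (those not working and not actively searching are outside the labor force — including those who want a job but have given up searching).
Civilian working-age population = 157.42 + 107.02 = 264.44 million.
Unemployment rate = 9.04 / 157.42 = 5.74%.
Labor force participation rate = 157.42 / 264.44 = 59.53%.

Unemployment rate ≈ 5.74%; labor force participation rate ≈ 59.53%.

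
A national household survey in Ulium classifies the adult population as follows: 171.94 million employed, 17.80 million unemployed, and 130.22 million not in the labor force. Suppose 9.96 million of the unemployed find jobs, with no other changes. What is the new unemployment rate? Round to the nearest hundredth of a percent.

Initially, labor force = 171.94 + 17.80 = 189.74 million, so u = 17.80/189.74 = 9.38%.
After the change, unemployed falls and employed rises by 9.96; labor force unchanged → E = 181.90, U = 7.84, labor force = 189.74 million.
New unemployment rate = 7.84 / 189.74 = 4.13%.

New unemployment rate ≈ 4.13%.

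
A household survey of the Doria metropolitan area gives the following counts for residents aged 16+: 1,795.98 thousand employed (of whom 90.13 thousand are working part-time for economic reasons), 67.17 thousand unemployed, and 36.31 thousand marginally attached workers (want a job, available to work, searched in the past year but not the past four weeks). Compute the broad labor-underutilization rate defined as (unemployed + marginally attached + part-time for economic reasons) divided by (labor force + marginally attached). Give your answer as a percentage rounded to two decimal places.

Labor force = 1,795.98 + 67.17 = 1,863.15 thousand.
Numerator = 67.17 + 36.31 + 90.13 = 193.61 thousand.
Denominator = 1,863.15 + 36.31 = 1,899.46 thousand.
Broad rate = 193.61 / 1,899.46 = 10.19%.

Broad underutilization rate ≈ 10.19%.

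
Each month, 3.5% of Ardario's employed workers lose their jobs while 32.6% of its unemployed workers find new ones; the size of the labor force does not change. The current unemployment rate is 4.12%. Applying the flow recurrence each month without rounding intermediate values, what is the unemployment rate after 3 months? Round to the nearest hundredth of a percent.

With a fixed labor force, u_{t+1} = u_t + s·(1−u_t) − f·u_t = u_t·(1−s−f) + s.
Here 1−s−f = 0.639 and s = 0.035.
u_1 = 0.041200 × 0.639 + 0.035 = 0.061327.
u_2 = 0.061327 × 0.639 + 0.035 = 0.074188.
u_3 = 0.074188 × 0.639 + 0.035 = 0.082406.

Unemployment rate after three months ≈ 8.24%.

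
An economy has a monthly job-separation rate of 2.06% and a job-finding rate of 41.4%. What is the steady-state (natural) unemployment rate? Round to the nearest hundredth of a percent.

Steady-state unemployment rate ≈ 4.74%.

At steady state the flows balance: s·E = f·U, so U/(E+U) = s/(s+f).
u* = 2.06 / (2.06 + 41.4) = 2.06 / 43.46 = 4.74%.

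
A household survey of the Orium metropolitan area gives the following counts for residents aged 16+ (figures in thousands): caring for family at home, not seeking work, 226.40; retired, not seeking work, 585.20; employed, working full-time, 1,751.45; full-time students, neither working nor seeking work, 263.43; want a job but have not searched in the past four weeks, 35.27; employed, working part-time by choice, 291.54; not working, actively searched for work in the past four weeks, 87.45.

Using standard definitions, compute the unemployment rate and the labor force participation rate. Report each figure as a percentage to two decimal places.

Unemployment rate ≈ 4.10%; labor force participation rate ≈ 65.74%.

Employed = 1,751.45 + 291.54 = 2,042.99 thousand.
Unemployed = 87.45 thousand.
Labor force = 2,042.99 + 87.45 = 2,130.44 thousand.
Not in labor force = 226.40 + 585.20 + 263.43 + 35.27 = 1,110.30 thousand (those not working and not actively searching are outside the labor force — including those who want a job but have given up searching).
Civilian working-age population = 2,130.44 + 1,110.30 = 3,240.74 thousand.
Unemployment rate = 87.45 / 2,130.44 = 4.10%.
Labor force participation rate = 2,130.44 / 3,240.74 = 65.74%.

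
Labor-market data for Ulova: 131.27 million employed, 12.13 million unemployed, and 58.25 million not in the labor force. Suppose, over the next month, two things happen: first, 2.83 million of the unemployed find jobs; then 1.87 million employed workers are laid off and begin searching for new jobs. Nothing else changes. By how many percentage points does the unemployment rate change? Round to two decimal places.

Initially, labor force = 131.27 + 12.13 = 143.40 million, so u = 12.13/143.40 = 8.46%.
After the first change, unemployed falls and employed rises by 2.83; labor force unchanged → E = 134.10, U = 9.30, labor force = 143.40 million.
After the second change, employed falls and unemployed rises by 1.87; labor force unchanged → E = 132.23, U = 11.17, labor force = 143.40 million.
New unemployment rate = 11.17 / 143.40 = 7.79%.
Change = 7.79% − 8.46% = −0.67 percentage points.

The unemployment rate changes by −0.67 percentage points.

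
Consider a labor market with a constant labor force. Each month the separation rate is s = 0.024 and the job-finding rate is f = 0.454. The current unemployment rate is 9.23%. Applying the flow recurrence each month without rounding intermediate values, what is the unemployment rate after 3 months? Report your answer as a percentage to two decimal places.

Unemployment rate after three months ≈ 5.62%.

With a fixed labor force, u_{t+1} = u_t + s·(1−u_t) − f·u_t = u_t·(1−s−f) + s.
Here 1−s−f = 0.522 and s = 0.024.
u_1 = 0.092300 × 0.522 + 0.024 = 0.072181.
u_2 = 0.072181 × 0.522 + 0.024 = 0.061678.
u_3 = 0.061678 × 0.522 + 0.024 = 0.056196.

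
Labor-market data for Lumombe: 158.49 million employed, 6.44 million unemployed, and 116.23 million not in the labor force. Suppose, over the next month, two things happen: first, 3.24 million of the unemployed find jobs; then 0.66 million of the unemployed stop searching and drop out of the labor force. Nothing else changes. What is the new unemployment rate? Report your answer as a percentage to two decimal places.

New unemployment rate ≈ 1.55%.

Initially, labor force = 158.49 + 6.44 = 164.93 million, so u = 6.44/164.93 = 3.90%.
After the first change, unemployed falls and employed rises by 3.24; labor force unchanged → E = 161.73, U = 3.20, labor force = 164.93 million.
After the second change, unemployed and labor force both fall by 0.66 → E = 161.73, U = 2.54, labor force = 164.27 million.
New unemployment rate = 2.54 / 164.27 = 1.55%.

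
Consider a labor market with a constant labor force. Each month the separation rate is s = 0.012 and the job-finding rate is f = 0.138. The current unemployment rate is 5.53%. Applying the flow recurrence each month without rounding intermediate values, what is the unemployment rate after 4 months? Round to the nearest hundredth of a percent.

Unemployment rate after four months ≈ 6.71%.

With a fixed labor force, u_{t+1} = u_t + s·(1−u_t) − f·u_t = u_t·(1−s−f) + s.
Here 1−s−f = 0.850 and s = 0.012.
u_1 = 0.055300 × 0.850 + 0.012 = 0.059005.
u_2 = 0.059005 × 0.850 + 0.012 = 0.062154.
u_3 = 0.062154 × 0.850 + 0.012 = 0.064831.
u_4 = 0.064831 × 0.850 + 0.012 = 0.067106.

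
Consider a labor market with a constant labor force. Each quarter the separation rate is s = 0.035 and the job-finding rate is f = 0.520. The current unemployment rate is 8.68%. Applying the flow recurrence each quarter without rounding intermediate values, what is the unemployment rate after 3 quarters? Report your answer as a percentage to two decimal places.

With a fixed labor force, u_{t+1} = u_t + s·(1−u_t) − f·u_t = u_t·(1−s−f) + s.
Here 1−s−f = 0.445 and s = 0.035.
u_1 = 0.086800 × 0.445 + 0.035 = 0.073626.
u_2 = 0.073626 × 0.445 + 0.035 = 0.067764.
u_3 = 0.067764 × 0.445 + 0.035 = 0.065155.

Unemployment rate after three quarters ≈ 6.52%.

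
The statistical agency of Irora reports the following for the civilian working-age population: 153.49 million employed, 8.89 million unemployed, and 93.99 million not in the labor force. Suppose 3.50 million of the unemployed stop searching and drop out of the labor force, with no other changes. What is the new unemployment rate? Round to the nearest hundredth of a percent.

Initially, labor force = 153.49 + 8.89 = 162.38 million, so u = 8.89/162.38 = 5.47%.
After the change, unemployed and labor force both fall by 3.50 → E = 153.49, U = 5.39, labor force = 158.88 million.
New unemployment rate = 5.39 / 158.88 = 3.39%.

New unemployment rate ≈ 3.39%.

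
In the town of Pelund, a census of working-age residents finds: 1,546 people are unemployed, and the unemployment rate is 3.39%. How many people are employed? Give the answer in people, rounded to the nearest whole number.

About 44,059 are employed.

Labor force = U / u = 1,546 / 0.0339 ≈ 45,605.
Employed = labor force − unemployed = 45,605 − 1,546 = 44,059.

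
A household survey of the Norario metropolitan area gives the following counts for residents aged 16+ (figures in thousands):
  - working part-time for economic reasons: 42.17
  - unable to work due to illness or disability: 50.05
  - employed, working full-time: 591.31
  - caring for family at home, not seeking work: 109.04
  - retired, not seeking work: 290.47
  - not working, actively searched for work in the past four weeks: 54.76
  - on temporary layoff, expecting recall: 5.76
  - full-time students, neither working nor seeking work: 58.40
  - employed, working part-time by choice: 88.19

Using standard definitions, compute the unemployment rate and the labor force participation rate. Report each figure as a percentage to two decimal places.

Unemployment rate ≈ 7.74%; labor force participation rate ≈ 60.63%.

Employed = 42.17 + 591.31 + 88.19 = 721.67 thousand (anyone who worked, including part-time for economic reasons, counts as employed).
Unemployed = 54.76 + 5.76 = 60.52 thousand (jobless and actively searching, or on temporary layoff).
Labor force = 721.67 + 60.52 = 782.19 thousand.
Not in labor force = 50.05 + 109.04 + 290.47 + 58.40 = 507.96 thousand (those not working and not actively searching are outside the labor force).
Civilian working-age population = 782.19 + 507.96 = 1,290.15 thousand.
Unemployment rate = 60.52 / 782.19 = 7.74%.
Labor force participation rate = 782.19 / 1,290.15 = 60.63%.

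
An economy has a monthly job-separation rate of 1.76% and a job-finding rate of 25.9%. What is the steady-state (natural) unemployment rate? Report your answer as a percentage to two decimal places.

At steady state the flows balance: s·E = f·U, so U/(E+U) = s/(s+f).
u* = 1.76 / (1.76 + 25.9) = 1.76 / 27.66 = 6.36%.

Steady-state unemployment rate ≈ 6.36%.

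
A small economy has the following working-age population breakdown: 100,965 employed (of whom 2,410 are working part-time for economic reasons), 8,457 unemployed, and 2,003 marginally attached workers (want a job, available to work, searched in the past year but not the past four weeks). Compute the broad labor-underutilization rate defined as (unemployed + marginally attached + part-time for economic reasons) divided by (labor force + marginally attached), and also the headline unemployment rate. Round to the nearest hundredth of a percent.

Broad underutilization rate ≈ 11.55%; headline unemployment rate ≈ 7.73%.

Labor force = 100,965 + 8,457 = 109,422.
Numerator = 8,457 + 2,003 + 2,410 = 12,870.
Denominator = 109,422 + 2,003 = 111,425.
Broad rate = 12,870 / 111,425 = 11.55%.
Headline unemployment rate = 8,457 / 109,422 = 7.73%.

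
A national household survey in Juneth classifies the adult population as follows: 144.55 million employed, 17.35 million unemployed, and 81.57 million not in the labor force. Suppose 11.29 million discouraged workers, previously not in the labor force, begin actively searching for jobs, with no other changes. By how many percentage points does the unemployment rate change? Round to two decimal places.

Initially, labor force = 144.55 + 17.35 = 161.90 million, so u = 17.35/161.90 = 10.72%.
After the change, unemployed and labor force both rise by 11.29 → E = 144.55, U = 28.64, labor force = 173.19 million.
New unemployment rate = 28.64 / 173.19 = 16.54%.
Change = 16.54% − 10.72% = +5.82 percentage points.

The unemployment rate changes by +5.82 percentage points.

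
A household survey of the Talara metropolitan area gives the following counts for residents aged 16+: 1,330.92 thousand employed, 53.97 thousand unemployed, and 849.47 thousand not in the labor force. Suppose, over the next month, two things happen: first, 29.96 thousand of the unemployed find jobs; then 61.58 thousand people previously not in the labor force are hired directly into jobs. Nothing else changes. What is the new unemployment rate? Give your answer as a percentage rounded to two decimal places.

New unemployment rate ≈ 1.66%.

Initially, labor force = 1,330.92 + 53.97 = 1,384.89 thousand, so u = 53.97/1,384.89 = 3.90%.
After the first change, unemployed falls and employed rises by 29.96; labor force unchanged → E = 1,360.88, U = 24.01, labor force = 1,384.89 thousand.
After the second change, employed and labor force both rise by 61.58; unemployed unchanged → E = 1,422.46, U = 24.01, labor force = 1,446.47 thousand.
New unemployment rate = 24.01 / 1,446.47 = 1.66%.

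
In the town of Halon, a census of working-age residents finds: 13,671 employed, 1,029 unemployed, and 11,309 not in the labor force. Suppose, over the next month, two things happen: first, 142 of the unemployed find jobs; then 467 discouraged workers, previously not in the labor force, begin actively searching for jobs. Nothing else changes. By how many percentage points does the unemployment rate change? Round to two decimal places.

The unemployment rate changes by +1.93 percentage points.

Initially, labor force = 13,671 + 1,029 = 14,700, so u = 1,029/14,700 = 7.00%.
After the first change, unemployed falls and employed rises by 142; labor force unchanged → E = 13,813, U = 887, labor force = 14,700.
After the second change, unemployed and labor force both rise by 467 → E = 13,813, U = 1,354, labor force = 15,167.
New unemployment rate = 1,354 / 15,167 = 8.93%.
Change = 8.93% − 7.00% = +1.93 percentage points.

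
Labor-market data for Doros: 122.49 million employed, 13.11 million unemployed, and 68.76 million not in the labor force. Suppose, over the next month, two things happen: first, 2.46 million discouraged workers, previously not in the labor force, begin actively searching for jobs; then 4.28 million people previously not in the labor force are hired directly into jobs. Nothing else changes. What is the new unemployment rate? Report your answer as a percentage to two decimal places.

New unemployment rate ≈ 10.94%.

Initially, labor force = 122.49 + 13.11 = 135.60 million, so u = 13.11/135.60 = 9.67%.
After the first change, unemployed and labor force both rise by 2.46 → E = 122.49, U = 15.57, labor force = 138.06 million.
After the second change, employed and labor force both rise by 4.28; unemployed unchanged → E = 126.77, U = 15.57, labor force = 142.34 million.
New unemployment rate = 15.57 / 142.34 = 10.94%.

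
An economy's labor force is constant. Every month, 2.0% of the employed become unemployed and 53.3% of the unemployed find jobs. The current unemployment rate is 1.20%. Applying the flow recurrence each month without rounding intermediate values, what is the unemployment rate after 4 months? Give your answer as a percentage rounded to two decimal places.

With a fixed labor force, u_{t+1} = u_t + s·(1−u_t) − f·u_t = u_t·(1−s−f) + s.
Here 1−s−f = 0.447 and s = 0.020.
u_1 = 0.012000 × 0.447 + 0.020 = 0.025364.
u_2 = 0.025364 × 0.447 + 0.020 = 0.031338.
u_3 = 0.031338 × 0.447 + 0.020 = 0.034008.
u_4 = 0.034008 × 0.447 + 0.020 = 0.035202.

Unemployment rate after four months ≈ 3.52%.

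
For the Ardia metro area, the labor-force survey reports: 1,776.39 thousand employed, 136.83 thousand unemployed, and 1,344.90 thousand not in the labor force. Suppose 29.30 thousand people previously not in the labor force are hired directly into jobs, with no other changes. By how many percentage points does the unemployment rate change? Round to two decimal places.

Initially, labor force = 1,776.39 + 136.83 = 1,913.22 thousand, so u = 136.83/1,913.22 = 7.15%.
After the change, employed and labor force both rise by 29.30; unemployed unchanged → E = 1,805.69, U = 136.83, labor force = 1,942.52 thousand.
New unemployment rate = 136.83 / 1,942.52 = 7.04%.
Change = 7.04% − 7.15% = −0.11 percentage points.

The unemployment rate changes by −0.11 percentage points.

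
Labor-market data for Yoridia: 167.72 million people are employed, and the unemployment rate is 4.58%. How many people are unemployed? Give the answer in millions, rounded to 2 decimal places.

Let U be the number unemployed. The labor force is E + U, and U/(E+U) = 0.0458.
So U = 0.0458 × 167.72 / (1 − 0.0458) = 7.6816 / 0.9542 ≈ 8.05 million.

About 8.05 million are unemployed.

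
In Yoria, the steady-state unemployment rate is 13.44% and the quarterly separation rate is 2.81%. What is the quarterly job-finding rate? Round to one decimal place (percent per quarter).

Job-finding rate ≈ 18.1% per quarter.

From u* = s/(s+f): f = s·(1−u)/u.
f = 2.81 × (1 − 0.1344) / 0.1344 = 2.4323 / 0.1344 ≈ 18.1% per quarter.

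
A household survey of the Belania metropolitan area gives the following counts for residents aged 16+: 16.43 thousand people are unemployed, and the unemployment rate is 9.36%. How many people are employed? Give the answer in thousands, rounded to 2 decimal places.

Labor force = U / u = 16.43 / 0.0936 ≈ 175.53 thousand.
Employed = labor force − unemployed = 175.53 − 16.43 = 159.10 thousand.

About 159.10 thousand are employed.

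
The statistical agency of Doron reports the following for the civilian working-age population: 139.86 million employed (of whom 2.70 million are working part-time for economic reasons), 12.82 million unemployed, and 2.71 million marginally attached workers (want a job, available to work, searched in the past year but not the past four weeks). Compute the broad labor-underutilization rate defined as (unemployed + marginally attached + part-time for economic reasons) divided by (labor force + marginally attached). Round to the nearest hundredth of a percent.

Labor force = 139.86 + 12.82 = 152.68 million.
Numerator = 12.82 + 2.71 + 2.70 = 18.23 million.
Denominator = 152.68 + 2.71 = 155.39 million.
Broad rate = 18.23 / 155.39 = 11.73%.

Broad underutilization rate ≈ 11.73%.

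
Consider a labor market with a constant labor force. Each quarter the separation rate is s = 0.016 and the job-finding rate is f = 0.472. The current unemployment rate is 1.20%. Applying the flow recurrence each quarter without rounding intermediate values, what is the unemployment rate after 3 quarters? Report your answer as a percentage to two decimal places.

Unemployment rate after three quarters ≈ 3.00%.

With a fixed labor force, u_{t+1} = u_t + s·(1−u_t) − f·u_t = u_t·(1−s−f) + s.
Here 1−s−f = 0.512 and s = 0.016.
u_1 = 0.012000 × 0.512 + 0.016 = 0.022144.
u_2 = 0.022144 × 0.512 + 0.016 = 0.027338.
u_3 = 0.027338 × 0.512 + 0.016 = 0.029997.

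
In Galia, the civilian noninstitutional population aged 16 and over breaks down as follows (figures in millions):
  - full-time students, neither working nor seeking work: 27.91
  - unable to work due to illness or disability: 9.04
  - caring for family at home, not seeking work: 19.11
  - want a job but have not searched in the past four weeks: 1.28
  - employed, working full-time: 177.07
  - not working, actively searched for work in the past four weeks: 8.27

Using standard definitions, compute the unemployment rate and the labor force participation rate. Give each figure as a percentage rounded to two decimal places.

Employed = 177.07 million.
Unemployed = 8.27 million.
Labor force = 177.07 + 8.27 = 185.34 million.
Not in labor force = 27.91 + 9.04 + 19.11 + 1.28 = 57.34 million (those not working and not actively searching are outside the labor force — including those who want a job but have given up searching).
Civilian working-age population = 185.34 + 57.34 = 242.68 million.
Unemployment rate = 8.27 / 185.34 = 4.46%.
Labor force participation rate = 185.34 / 242.68 = 76.37%.

Unemployment rate ≈ 4.46%; labor force participation rate ≈ 76.37%.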